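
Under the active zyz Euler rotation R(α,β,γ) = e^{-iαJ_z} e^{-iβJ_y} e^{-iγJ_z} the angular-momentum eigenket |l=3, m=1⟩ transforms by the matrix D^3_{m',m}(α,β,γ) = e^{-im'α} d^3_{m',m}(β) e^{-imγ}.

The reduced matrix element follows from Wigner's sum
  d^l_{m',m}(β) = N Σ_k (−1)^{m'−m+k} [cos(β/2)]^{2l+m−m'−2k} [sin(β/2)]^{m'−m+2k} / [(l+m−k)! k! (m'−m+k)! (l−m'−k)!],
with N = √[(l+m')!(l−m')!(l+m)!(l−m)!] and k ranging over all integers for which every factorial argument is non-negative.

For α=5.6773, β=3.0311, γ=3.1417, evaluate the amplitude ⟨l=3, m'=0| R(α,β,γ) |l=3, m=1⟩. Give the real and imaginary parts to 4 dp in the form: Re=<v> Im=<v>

D^3_{0,1}(5.6773,3.0311,3.1417) = e^{-i·0·5.6773}·d^3_{0,1}(3.0311)·e^{-i·1·3.1417}. Compute d first:
With c≡cos(β/2)=0.055218 and s≡sin(β/2)=0.998474, N=[6·6·24·2]^{1/2}=41.569219
k∈{1,2,3} keeps every argument non-negative
  k=1: (−1)^0·41.5692/(12)·0.0552^5·0.9985^1 = +0.000002
  k=2: (−1)^1·41.5692/(4)·0.0552^3·0.9985^3 = -0.001742
  k=3: (−1)^2·41.5692/(12)·0.0552^1·0.9985^5 = +0.189827
d^3_{0,1}(3.0311) = +0.000002 -0.001742 +0.189827 = +0.188087
D = (+1.000000+0.000000i)·(+0.188087)·(-1.000000+0.000107i) = -0.188087+0.000020i

Re=-0.1881 Im=0.0000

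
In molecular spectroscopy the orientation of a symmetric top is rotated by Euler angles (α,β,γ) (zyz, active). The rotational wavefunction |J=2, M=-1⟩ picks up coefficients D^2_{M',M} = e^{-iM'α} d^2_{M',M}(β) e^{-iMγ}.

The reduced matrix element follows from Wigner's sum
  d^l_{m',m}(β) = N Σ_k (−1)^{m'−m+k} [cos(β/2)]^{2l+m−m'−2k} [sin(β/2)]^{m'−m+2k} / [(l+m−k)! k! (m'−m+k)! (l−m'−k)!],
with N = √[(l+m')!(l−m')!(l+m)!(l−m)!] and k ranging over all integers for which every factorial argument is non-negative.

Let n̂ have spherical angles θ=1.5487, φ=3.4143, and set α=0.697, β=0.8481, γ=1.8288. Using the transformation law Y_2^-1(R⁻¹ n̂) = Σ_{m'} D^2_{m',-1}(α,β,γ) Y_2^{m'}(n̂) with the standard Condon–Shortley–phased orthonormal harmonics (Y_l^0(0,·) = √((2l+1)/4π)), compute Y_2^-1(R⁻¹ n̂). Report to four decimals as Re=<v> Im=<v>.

Need the full column D^2_{m',-1} for m'=−2..2 at α=0.697, β=0.8481, γ=1.8288.
cos(β/2)=0.911430, sin(β/2)=0.411455
d^2_{-2,-1}: single k=1 term ⇒ +0.623049;  D = -0.620996-0.050541i
d^2_{-1,-1}: k∈[0..1] ⇒ +0.690070 -0.421903 = +0.268167;  D = -0.218909+0.154895i
d^2_{0,-1}: k∈[0..1] ⇒ -0.763077 +0.155513 = -0.607564;  D = +0.155020-0.587454i
d^2_{1,-1}: k∈[0..1] ⇒ +0.421903 -0.028661 = +0.393242;  D = +0.167140+0.355955i
d^2_{2,-1}: single k=0 term ⇒ -0.126976;  D = -0.115161-0.053486i
Y_2^{m'}(θ=1.5487,φ=3.4143) and Σ D·Y over m':
  (-0.6210-0.0505i)·(+0.3301-0.2003i)  (-0.2189+0.1549i)·(-0.0164+0.0046i)  (+0.1550-0.5875i)·(-0.3149+0.0000i)  (+0.1671+0.3560i)·(+0.0164+0.0046i)  (-0.1152-0.0535i)·(+0.3301+0.2003i)
Y_2^-1(R⁻¹ n̂) = -0.287217+0.255051i

Re=-0.2872 Im=0.2551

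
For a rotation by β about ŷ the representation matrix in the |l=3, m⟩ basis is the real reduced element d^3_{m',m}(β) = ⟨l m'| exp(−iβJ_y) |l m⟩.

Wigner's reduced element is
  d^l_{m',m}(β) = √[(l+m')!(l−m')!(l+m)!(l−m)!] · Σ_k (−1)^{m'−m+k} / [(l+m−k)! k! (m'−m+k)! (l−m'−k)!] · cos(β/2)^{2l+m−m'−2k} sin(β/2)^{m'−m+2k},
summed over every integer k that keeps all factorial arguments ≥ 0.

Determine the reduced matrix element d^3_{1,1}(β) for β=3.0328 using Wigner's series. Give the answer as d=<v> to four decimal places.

d=0.0176

d^3_{1,1}(β=3.0328) via Wigner's sum:
Half-angle: c=0.054370, s=0.998521. N=√(24·2·24·2)=48.000000
The bounds max(0,m−m')=0 and min(l+m,l−m')=2 give 3 terms
  k=0: (−1)^0·48.0000/(48)·0.0544^6·0.9985^0 = +0.000000
  k=1: (−1)^1·48.0000/(6)·0.0544^4·0.9985^2 = -0.000070
  k=2: (−1)^2·48.0000/(8)·0.0544^2·0.9985^4 = +0.017632
d^3_{1,1}(3.0328) = +0.000000 -0.000070 +0.017632 = +0.017562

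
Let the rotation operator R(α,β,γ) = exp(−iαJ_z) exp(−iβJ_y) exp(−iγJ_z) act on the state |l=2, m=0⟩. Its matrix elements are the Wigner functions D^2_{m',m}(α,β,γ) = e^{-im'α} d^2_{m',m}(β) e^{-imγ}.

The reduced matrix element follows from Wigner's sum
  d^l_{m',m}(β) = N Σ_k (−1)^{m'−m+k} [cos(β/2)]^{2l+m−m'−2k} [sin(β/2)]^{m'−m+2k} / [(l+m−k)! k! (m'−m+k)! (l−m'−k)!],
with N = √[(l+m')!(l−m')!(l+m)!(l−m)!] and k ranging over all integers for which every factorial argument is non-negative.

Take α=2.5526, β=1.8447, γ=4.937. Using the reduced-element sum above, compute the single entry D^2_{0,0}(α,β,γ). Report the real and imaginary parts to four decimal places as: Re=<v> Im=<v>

Re=-0.3903 Im=0.0000

First d^2_{0,0}(β=1.8447), then the phase factors e^{-i(0)α} and e^{-i(0)γ}:
Half-angle: c=0.603949, s=0.797023. N=√(2·2·2·2)=4.000000
The bounds max(0,m−m')=0 and min(l+m,l−m')=2 give 3 terms
  k=0: (−1)^0·4.0000/(4)·0.6039^4·0.7970^0 = +0.133046
  k=1: (−1)^1·4.0000/(1)·0.6039^2·0.7970^2 = -0.926834
  k=2: (−1)^2·4.0000/(4)·0.6039^0·0.7970^4 = +0.403537
d^2_{0,0}(1.8447) = +0.133046 -0.926834 +0.403537 = -0.390251
D = (+1.000000+0.000000i)·(-0.390251)·(+1.000000+0.000000i) = -0.390251+0.000000i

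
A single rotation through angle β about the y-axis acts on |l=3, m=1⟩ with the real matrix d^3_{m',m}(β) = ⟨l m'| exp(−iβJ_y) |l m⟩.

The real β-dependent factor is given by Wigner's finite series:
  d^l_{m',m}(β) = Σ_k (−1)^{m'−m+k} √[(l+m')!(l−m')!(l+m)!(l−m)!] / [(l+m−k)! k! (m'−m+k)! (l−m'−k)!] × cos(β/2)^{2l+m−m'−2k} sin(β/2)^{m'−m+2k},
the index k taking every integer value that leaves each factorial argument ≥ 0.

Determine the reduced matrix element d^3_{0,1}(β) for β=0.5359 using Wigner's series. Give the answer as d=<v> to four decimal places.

d^3_{0,1}(β=0.5359) via Wigner's sum:
With c≡cos(β/2)=0.964316 and s≡sin(β/2)=0.264755, N=[6·6·24·2]^{1/2}=41.569219
Admissible k: 1..3 (factorial args all ≥0)
  k=1: (−1)^0·41.5692/(12)·0.9643^5·0.2648^1 = +0.764771
  k=2: (−1)^1·41.5692/(4)·0.9643^3·0.2648^3 = -0.172943
  k=3: (−1)^2·41.5692/(12)·0.9643^1·0.2648^5 = +0.004345
d^3_{0,1}(0.5359) = +0.764771 -0.172943 +0.004345 = +0.596173

d=0.5962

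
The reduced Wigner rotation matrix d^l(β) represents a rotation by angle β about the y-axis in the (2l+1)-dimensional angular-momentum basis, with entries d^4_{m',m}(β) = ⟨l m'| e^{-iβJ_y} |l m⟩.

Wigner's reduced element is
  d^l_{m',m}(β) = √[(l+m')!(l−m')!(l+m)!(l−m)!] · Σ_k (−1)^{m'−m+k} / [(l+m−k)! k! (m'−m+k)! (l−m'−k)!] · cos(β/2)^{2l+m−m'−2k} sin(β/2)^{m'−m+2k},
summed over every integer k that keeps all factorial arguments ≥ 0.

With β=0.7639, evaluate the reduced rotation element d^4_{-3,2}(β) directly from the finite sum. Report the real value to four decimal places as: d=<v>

d^4_{-3,2}(β=0.7639) via Wigner's sum:
c=cos(0.7639/2)=0.927940, s=sin(0.7639/2)=0.372731; N=√[1·5040·720·2]=2693.993318
The bounds max(0,m−m')=5 and min(l+m,l−m')=6 give 2 terms
  k=5: (−1)^0·2693.9933/(240)·0.9279^3·0.3727^5 = +0.064524
  k=6: (−1)^1·2693.9933/(720)·0.9279^1·0.3727^7 = -0.003470
d^4_{-3,2}(0.7639) = +0.064524 -0.003470 = +0.061054

d=0.0611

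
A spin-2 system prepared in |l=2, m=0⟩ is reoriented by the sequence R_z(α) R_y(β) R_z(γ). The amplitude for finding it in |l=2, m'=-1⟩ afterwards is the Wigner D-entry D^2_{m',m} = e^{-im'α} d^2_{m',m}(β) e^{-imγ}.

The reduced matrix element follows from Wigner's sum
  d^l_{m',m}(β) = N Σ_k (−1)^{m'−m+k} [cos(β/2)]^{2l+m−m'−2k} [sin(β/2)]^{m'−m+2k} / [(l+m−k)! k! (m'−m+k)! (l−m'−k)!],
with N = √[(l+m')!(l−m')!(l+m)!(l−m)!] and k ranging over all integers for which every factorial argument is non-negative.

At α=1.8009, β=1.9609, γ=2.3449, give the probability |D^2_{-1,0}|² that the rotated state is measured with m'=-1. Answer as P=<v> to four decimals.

D^2_{-1,0}(1.8009,1.9609,2.3449) = e^{-i·-1·1.8009}·d^2_{-1,0}(1.9609)·e^{-i·0·2.3449}. Compute d first:
With c≡cos(β/2)=0.556649 and s≡sin(β/2)=0.830748, N=[1·6·2·2]^{1/2}=4.898979
Admissible k: 1..2 (factorial args all ≥0)
  k=1: (−1)^0·4.8990/(2)·0.5566^3·0.8307^1 = +0.350985
  k=2: (−1)^1·4.8990/(2)·0.5566^1·0.8307^3 = -0.781744
d^2_{-1,0}(1.9609) = +0.350985 -0.781744 = -0.430759
|D^2_{-1,0}|² = |d^2_{-1,0}(β)|² = (-0.430759)² = 0.185553 (the z-rotation phases have unit modulus)

P=0.1856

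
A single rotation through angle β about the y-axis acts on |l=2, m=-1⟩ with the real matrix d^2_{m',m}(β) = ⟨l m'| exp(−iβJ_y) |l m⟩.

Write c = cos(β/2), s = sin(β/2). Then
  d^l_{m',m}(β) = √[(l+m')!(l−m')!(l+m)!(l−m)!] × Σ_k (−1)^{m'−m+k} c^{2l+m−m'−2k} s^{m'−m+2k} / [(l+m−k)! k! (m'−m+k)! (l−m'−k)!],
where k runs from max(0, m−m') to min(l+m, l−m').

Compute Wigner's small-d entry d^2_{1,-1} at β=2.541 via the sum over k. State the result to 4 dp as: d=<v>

d=-0.5931

d^2_{1,-1}(β=2.541) via Wigner's sum:
c=cos(2.541/2)=0.295803, s=sin(2.541/2)=0.955249; N=√[6·1·1·6]=6.000000
k∈{0,1} keeps every argument non-negative
  k=0: (−1)^2·6.0000/(2)·0.2958^2·0.9552^2 = +0.239530
  k=1: (−1)^3·6.0000/(6)·0.2958^0·0.9552^4 = -0.832657
d^2_{1,-1}(2.541) = +0.239530 -0.832657 = -0.593127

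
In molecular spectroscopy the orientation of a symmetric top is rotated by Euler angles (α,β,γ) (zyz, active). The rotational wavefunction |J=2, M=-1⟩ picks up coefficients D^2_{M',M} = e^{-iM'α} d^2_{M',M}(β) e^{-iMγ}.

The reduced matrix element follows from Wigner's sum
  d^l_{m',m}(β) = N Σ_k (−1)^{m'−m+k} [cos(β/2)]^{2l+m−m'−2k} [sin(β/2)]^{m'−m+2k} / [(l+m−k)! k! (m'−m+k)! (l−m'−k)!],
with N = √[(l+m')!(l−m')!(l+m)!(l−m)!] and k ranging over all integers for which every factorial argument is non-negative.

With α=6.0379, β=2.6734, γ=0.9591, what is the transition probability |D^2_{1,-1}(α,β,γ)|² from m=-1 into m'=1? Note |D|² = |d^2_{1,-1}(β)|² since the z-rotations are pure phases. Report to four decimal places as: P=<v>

First d^2_{1,-1}(β=2.6734), then the phase factors e^{-i(1)α} and e^{-i(-1)γ}:
c=cos(2.6734/2)=0.231964, s=sin(2.6734/2)=0.972724; N=√[6·1·1·6]=6.000000
k∈{0,1} keeps every argument non-negative
  k=0: (−1)^2·6.0000/(2)·0.2320^2·0.9727^2 = +0.152736
  k=1: (−1)^3·6.0000/(6)·0.2320^0·0.9727^4 = -0.895281
d^2_{1,-1}(2.6734) = +0.152736 -0.895281 = -0.742544
|D^2_{1,-1}|² = |d^2_{1,-1}(β)|² = (-0.742544)² = 0.551372 (the z-rotation phases have unit modulus)

P=0.5514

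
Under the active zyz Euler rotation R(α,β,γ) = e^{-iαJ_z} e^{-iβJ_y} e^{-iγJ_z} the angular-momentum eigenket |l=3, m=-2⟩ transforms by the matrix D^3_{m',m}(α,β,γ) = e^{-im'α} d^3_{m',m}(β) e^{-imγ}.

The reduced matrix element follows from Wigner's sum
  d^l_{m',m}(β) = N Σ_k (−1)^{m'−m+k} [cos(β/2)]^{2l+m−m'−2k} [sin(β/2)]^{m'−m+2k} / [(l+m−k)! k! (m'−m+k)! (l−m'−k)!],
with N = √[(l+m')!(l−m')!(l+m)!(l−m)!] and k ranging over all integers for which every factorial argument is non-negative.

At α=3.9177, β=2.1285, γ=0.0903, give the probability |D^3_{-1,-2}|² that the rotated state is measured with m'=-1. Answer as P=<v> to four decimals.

P=0.1669

First d^3_{-1,-2}(β=2.1285), then the phase factors e^{-i(-1)α} and e^{-i(-2)γ}:
With c≡cos(β/2)=0.485160 and s≡sin(β/2)=0.874425, N=[2·24·1·120]^{1/2}=75.894664
k∈{0,1} keeps every argument non-negative
  k=0: (−1)^1·75.8947/(24)·0.4852^5·0.8744^1 = -0.074327
  k=1: (−1)^2·75.8947/(12)·0.4852^3·0.8744^3 = +0.482896
d^3_{-1,-2}(2.1285) = -0.074327 +0.482896 = +0.408569
|D^3_{-1,-2}|² = |d^3_{-1,-2}(β)|² = (+0.408569)² = 0.166928 (the z-rotation phases have unit modulus)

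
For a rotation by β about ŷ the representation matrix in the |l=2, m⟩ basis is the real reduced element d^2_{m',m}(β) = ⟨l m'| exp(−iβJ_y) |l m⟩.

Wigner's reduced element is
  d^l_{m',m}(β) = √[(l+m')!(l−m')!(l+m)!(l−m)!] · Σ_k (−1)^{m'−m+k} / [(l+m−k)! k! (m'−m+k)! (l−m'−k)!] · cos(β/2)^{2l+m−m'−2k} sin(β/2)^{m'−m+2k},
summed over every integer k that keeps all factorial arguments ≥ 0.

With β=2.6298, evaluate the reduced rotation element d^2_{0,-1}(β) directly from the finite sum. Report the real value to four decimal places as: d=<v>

d^2_{0,-1}(β=2.6298) via Wigner's sum:
c=cos(2.6298/2)=0.253113, s=sin(2.6298/2)=0.967437; N=√[2·2·1·6]=4.898979
k∈{0,1} keeps every argument non-negative
  k=0: (−1)^1·4.8990/(2)·0.2531^3·0.9674^1 = -0.038427
  k=1: (−1)^2·4.8990/(2)·0.2531^1·0.9674^3 = +0.561380
d^2_{0,-1}(2.6298) = -0.038427 +0.561380 = +0.522953

d=0.5230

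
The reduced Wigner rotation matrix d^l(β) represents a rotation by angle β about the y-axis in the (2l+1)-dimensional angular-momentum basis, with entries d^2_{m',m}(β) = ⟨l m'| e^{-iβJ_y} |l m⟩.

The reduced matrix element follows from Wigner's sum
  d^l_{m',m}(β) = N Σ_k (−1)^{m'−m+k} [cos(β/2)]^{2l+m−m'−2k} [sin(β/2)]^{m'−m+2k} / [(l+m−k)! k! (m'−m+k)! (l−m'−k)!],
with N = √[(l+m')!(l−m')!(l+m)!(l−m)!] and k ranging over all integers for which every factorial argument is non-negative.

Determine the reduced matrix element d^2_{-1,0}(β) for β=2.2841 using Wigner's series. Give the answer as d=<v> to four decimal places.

d=-0.6060

d^2_{-1,0}(β=2.2841) via Wigner's sum:
c=cos(2.2841/2)=0.415731, s=sin(2.2841/2)=0.909488; N=√[1·6·2·2]=4.898979
k∈{1,2} keeps every argument non-negative
  k=1: (−1)^0·4.8990/(2)·0.4157^3·0.9095^1 = +0.160070
  k=2: (−1)^1·4.8990/(2)·0.4157^1·0.9095^3 = -0.766088
d^2_{-1,0}(2.2841) = +0.160070 -0.766088 = -0.606018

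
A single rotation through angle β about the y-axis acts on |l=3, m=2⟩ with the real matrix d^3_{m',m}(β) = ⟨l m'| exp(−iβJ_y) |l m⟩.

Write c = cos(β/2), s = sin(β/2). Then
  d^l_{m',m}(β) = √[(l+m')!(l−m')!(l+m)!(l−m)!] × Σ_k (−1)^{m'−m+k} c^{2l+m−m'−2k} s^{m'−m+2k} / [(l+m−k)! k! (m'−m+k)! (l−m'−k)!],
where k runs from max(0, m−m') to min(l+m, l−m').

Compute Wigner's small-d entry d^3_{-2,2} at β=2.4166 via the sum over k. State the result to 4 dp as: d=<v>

d^3_{-2,2}(β=2.4166) via Wigner's sum:
c=cos(2.4166/2)=0.354609, s=sin(2.4166/2)=0.935015; N=√[1·120·120·1]=120.000000
The bounds max(0,m−m')=4 and min(l+m,l−m')=5 give 2 terms
  k=4: (−1)^0·120.0000/(24)·0.3546^2·0.9350^4 = +0.480556
  k=5: (−1)^1·120.0000/(120)·0.3546^0·0.9350^6 = -0.668206
d^3_{-2,2}(2.4166) = +0.480556 -0.668206 = -0.187650

d=-0.1876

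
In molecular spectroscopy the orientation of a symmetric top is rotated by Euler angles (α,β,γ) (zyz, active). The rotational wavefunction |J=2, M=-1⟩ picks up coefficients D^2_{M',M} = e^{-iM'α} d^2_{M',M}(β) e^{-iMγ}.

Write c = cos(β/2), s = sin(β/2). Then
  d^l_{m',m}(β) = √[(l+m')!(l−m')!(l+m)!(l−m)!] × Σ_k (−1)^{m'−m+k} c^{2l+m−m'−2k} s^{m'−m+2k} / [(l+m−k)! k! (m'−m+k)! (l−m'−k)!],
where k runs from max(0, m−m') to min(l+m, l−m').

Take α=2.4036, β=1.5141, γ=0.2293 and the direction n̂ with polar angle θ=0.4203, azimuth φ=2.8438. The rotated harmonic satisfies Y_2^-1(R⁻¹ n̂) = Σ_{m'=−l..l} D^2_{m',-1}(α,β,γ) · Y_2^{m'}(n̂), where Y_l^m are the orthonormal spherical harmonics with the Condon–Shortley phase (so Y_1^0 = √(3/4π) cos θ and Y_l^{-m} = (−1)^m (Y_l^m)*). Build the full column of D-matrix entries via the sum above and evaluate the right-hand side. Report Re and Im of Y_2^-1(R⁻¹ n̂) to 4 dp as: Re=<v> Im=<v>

Need the full column D^2_{m',-1} for m'=−2..2 at α=2.4036, β=1.5141, γ=0.2293.
cos(β/2)=0.726865, sin(β/2)=0.686780
d^2_{-2,-1}: single k=1 term ⇒ +0.527484;  D = +0.167986-0.500020i
d^2_{-1,-1}: k∈[0..1] ⇒ +0.279136 -0.747592 = -0.468456;  D = +0.409141-0.228155i
d^2_{0,-1}: k∈[0..1] ⇒ -0.646033 +0.576744 = -0.069290;  D = -0.067476-0.015749i
d^2_{1,-1}: k∈[0..1] ⇒ +0.747592 -0.222470 = +0.525122;  D = -0.298023-0.432360i
d^2_{2,-1}: single k=0 term ⇒ -0.470909;  D = +0.063141-0.466657i
Y_2^{m'}(θ=0.4203,φ=2.8438) and Σ D·Y over m':
  (+0.1680-0.5000i)·(+0.0532+0.0361i)  (+0.4091-0.2282i)·(-0.2751-0.0844i)  (-0.0675-0.0157i)·(+0.4733+0.0000i)  (-0.2980-0.4324i)·(+0.2751-0.0844i)  (+0.0631-0.4667i)·(+0.0532-0.0361i)
Y_2^-1(R⁻¹ n̂) = -0.268757-0.120700i

Re=-0.2688 Im=-0.1207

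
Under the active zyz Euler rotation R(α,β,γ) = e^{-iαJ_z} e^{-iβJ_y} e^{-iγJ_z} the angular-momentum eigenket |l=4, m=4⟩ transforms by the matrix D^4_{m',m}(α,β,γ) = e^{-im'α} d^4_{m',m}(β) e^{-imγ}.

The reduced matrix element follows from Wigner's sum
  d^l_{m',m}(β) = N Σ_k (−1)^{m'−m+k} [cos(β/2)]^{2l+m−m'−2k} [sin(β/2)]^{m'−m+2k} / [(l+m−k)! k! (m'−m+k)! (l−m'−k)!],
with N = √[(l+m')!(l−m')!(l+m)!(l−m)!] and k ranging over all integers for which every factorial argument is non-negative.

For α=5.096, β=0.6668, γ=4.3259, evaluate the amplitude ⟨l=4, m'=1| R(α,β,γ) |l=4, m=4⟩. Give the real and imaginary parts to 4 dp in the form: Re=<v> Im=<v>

Re=-0.1813 Im=0.0785

First d^4_{1,4}(β=0.6668), then the phase factors e^{-i(1)α} and e^{-i(4)γ}:
Half-angle: c=0.944935, s=0.327258. N=√(120·6·40320·1)=5387.986637
k: max(0,(4)−(1))=3 … min(4+(4),4−(1))=3
  k=3: (−1)^0·5387.9866/(720)·0.9449^5·0.3273^3 = +0.197594
d^4_{1,4}(0.6668) = +0.197594
Phases: e^{-i·(1)·5.096}=+0.374271+0.927319i, e^{-i·(4)·4.3259}=+0.024838+0.999691i ⇒ D=-0.181339+0.078482i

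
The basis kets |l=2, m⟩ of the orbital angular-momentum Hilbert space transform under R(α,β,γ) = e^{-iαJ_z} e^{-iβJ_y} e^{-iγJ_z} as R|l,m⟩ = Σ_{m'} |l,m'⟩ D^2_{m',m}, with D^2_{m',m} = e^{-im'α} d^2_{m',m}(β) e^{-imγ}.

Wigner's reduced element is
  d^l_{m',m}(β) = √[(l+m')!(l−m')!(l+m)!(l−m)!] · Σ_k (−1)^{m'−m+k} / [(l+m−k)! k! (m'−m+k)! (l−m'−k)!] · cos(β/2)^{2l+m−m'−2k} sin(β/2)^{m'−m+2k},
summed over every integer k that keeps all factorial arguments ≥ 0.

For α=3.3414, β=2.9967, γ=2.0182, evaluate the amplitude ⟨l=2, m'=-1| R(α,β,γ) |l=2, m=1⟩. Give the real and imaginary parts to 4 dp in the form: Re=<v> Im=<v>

First d^2_{-1,1}(β=2.9967), then the phase factors e^{-i(-1)α} and e^{-i(1)γ}:
Half-angle: c=0.072383, s=0.997377. N=√(1·6·6·1)=6.000000
k: max(0,(1)−(-1))=2 … min(2+(1),2−(-1))=3
  k=2: (−1)^0·6.0000/(2)·0.0724^2·0.9974^2 = +0.015636
  k=3: (−1)^1·6.0000/(6)·0.0724^0·0.9974^4 = -0.989549
d^2_{-1,1}(2.9967) = +0.015636 -0.989549 = -0.973913
D = (-0.980105-0.198481i)·(-0.973913)·(-0.432626-0.901573i) = -0.238681-0.944213i

Re=-0.2387 Im=-0.9442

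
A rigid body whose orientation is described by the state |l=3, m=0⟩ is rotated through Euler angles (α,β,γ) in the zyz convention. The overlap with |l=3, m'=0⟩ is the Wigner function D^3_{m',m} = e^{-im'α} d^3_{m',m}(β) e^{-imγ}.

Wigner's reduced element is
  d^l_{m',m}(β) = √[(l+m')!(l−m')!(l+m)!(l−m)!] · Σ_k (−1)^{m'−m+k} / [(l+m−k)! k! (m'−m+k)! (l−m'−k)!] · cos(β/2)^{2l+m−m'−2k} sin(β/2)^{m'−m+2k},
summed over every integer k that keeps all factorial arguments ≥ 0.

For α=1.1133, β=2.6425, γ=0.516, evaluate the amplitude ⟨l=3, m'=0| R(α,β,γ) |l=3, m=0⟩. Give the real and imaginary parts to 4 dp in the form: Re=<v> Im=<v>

Re=-0.3752 Im=0.0000

D^3_{0,0}(1.1133,2.6425,0.516) = e^{-i·0·1.1133}·d^3_{0,0}(2.6425)·e^{-i·0·0.516}. Compute d first:
Half-angle: c=0.246964, s=0.969025. N=√(6·6·6·6)=36.000000
The bounds max(0,m−m')=0 and min(l+m,l−m')=3 give 4 terms
  k=0: (−1)^0·36.0000/(36)·0.2470^6·0.9690^0 = +0.000227
  k=1: (−1)^1·36.0000/(4)·0.2470^4·0.9690^2 = -0.031438
  k=2: (−1)^2·36.0000/(4)·0.2470^2·0.9690^4 = +0.484005
  k=3: (−1)^3·36.0000/(36)·0.2470^0·0.9690^6 = -0.827959
d^3_{0,0}(2.6425) = +0.000227 -0.031438 +0.484005 -0.827959 = -0.375164
D = (+1.000000+0.000000i)·(-0.375164)·(+1.000000+0.000000i) = -0.375164+0.000000i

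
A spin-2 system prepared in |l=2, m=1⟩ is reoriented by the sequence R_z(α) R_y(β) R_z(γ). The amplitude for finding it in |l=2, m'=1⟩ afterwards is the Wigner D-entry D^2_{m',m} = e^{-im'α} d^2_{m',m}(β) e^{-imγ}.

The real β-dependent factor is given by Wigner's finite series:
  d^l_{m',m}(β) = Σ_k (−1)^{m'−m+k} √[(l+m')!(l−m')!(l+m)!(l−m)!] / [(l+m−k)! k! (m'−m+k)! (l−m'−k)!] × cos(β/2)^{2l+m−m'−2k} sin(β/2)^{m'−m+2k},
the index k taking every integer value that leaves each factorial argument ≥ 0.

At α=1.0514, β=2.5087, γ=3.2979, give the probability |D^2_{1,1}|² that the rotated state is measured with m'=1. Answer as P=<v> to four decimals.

P=0.0640

First d^2_{1,1}(β=2.5087), then the phase factors e^{-i(1)α} and e^{-i(1)γ}:
With c≡cos(β/2)=0.311191 and s≡sin(β/2)=0.950347, N=[6·1·6·1]^{1/2}=6.000000
k∈{0,1} keeps every argument non-negative
  k=0: (−1)^0·6.0000/(6)·0.3112^4·0.9503^0 = +0.009378
  k=1: (−1)^1·6.0000/(2)·0.3112^2·0.9503^2 = -0.262386
d^2_{1,1}(2.5087) = +0.009378 -0.262386 = -0.253008
|D^2_{1,1}|² = |d^2_{1,1}(β)|² = (-0.253008)² = 0.064013 (the z-rotation phases have unit modulus)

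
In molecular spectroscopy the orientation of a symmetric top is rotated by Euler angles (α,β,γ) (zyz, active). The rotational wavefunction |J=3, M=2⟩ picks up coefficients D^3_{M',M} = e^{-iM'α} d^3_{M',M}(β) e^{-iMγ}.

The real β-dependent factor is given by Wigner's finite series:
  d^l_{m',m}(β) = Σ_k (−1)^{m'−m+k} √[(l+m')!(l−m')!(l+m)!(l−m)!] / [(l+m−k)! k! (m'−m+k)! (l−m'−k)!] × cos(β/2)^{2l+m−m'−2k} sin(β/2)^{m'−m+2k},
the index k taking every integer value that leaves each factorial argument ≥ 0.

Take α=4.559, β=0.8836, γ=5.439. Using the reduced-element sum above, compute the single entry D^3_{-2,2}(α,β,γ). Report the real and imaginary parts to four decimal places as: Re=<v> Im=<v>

Re=-0.0245 Im=-0.1281

First d^3_{-2,2}(β=0.8836), then the phase factors e^{-i(-2)α} and e^{-i(2)γ}:
c=cos(0.8836/2)=0.903984, s=sin(0.8836/2)=0.427567; N=√[1·120·120·1]=120.000000
Admissible k: 4..5 (factorial args all ≥0)
  k=4: (−1)^0·120.0000/(24)·0.9040^2·0.4276^4 = +0.136555
  k=5: (−1)^1·120.0000/(120)·0.9040^0·0.4276^6 = -0.006110
d^3_{-2,2}(0.8836) = +0.136555 -0.006110 = +0.130446
Attach z-rotation phases: D = e^{-i(-2)(4.559)}·(+0.130446)·e^{-i(2)(5.439)} = -0.024534-0.128118i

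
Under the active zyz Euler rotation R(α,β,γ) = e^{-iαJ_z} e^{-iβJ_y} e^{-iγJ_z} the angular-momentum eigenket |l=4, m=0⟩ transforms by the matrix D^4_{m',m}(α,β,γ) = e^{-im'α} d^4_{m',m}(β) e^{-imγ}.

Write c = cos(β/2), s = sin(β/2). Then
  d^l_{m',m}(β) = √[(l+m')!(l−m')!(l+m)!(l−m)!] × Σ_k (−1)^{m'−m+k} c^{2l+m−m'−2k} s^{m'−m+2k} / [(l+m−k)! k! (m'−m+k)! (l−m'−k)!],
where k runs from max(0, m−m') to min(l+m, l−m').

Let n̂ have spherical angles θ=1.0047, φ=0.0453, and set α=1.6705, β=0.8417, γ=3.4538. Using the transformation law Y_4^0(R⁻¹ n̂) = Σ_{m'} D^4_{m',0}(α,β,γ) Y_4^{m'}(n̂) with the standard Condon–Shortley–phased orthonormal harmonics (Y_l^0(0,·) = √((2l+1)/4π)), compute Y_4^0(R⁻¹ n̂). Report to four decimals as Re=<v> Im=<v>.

Re=0.0264 Im=0.0000

Need the full column D^4_{m',0} for m'=−4..4 at α=1.6705, β=0.8417, γ=3.4538.
cos(β/2)=0.912742, sin(β/2)=0.408536
d^4_{-4,0}: single k=4 term ⇒ +0.161757;  D = +0.149063+0.062815i
d^4_{-3,0}: k∈[3..4] ⇒ +0.511089 -0.102391 = +0.408698;  D = +0.120431-0.390551i
d^4_{-2,0}: k∈[2..4] ⇒ +0.915527 -0.489109 +0.036745 = +0.463164;  D = -0.453986-0.091747i
d^4_{-1,0}: k∈[1..4] ⇒ +0.964233 -1.159041 +0.232201 -0.007753 = +0.029640;  D = -0.002950+0.029493i
d^4_{0,0}: k∈[0..4] ⇒ +0.481709 -1.544080 +0.696014 -0.061973 +0.000776 = -0.427555;  D = -0.427555+0.000000i
d^4_{1,0}: k∈[0..3] ⇒ -0.964233 +1.159041 -0.232201 +0.007753 = -0.029640;  D = +0.002950+0.029493i
d^4_{2,0}: k∈[0..2] ⇒ +0.915527 -0.489109 +0.036745 = +0.463164;  D = -0.453986+0.091747i
d^4_{3,0}: k∈[0..1] ⇒ -0.511089 +0.102391 = -0.408698;  D = -0.120431-0.390551i
d^4_{4,0}: single k=0 term ⇒ +0.161757;  D = +0.149063-0.062815i
Y_4^{m'}(θ=1.0047,φ=0.0453) and Σ D·Y over m':
  (+0.1491+0.0628i)·(+0.2209-0.0405i)  (+0.1204-0.3906i)·(+0.3999-0.0547i)  (-0.4540-0.0917i)·(+0.2406-0.0219i)  (-0.0030+0.0295i)·(-0.2110+0.0096i)  (-0.4276+0.0000i)·(-0.2892+0.0000i)  (+0.0030+0.0295i)·(+0.2110+0.0096i)  (-0.4540+0.0917i)·(+0.2406+0.0219i)  (-0.1204-0.3906i)·(-0.3999-0.0547i)  (+0.1491-0.0628i)·(+0.2209+0.0405i)
Y_4^0(R⁻¹ n̂) = +0.026435-0.000000i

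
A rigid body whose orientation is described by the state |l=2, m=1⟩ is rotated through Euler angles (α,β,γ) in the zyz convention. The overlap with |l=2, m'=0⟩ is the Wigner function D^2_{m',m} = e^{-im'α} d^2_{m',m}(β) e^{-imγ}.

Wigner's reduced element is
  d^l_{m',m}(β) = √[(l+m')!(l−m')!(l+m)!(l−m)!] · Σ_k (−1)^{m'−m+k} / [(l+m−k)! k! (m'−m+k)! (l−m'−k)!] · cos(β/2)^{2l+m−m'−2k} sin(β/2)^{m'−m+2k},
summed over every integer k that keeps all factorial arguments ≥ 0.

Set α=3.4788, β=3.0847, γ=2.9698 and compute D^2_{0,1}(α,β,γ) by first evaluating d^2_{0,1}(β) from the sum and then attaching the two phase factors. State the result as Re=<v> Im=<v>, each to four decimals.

First d^2_{0,1}(β=3.0847), then the phase factors e^{-i(0)α} and e^{-i(1)γ}:
Half-angle: c=0.028442, s=0.999595. N=√(2·2·6·1)=4.898979
Admissible k: 1..2 (factorial args all ≥0)
  k=1: (−1)^0·4.8990/(2)·0.0284^3·0.9996^1 = +0.000056
  k=2: (−1)^1·4.8990/(2)·0.0284^1·0.9996^3 = -0.069585
d^2_{0,1}(3.0847) = +0.000056 -0.069585 = -0.069529
Attach z-rotation phases: D = e^{-i(0)(3.4788)}·(-0.069529)·e^{-i(1)(2.9698)} = +0.068505+0.011886i

Re=0.0685 Im=0.0119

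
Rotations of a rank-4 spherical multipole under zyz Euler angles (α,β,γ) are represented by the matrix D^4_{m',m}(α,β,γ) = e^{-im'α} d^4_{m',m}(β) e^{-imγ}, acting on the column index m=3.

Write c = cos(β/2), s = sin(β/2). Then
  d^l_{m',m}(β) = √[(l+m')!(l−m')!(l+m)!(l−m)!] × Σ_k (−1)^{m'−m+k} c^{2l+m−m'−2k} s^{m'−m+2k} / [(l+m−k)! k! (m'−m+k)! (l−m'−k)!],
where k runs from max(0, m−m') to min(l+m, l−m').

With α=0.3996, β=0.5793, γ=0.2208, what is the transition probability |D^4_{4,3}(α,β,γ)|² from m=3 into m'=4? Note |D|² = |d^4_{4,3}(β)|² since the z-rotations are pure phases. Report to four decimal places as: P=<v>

P=0.3597

D^4_{4,3}(0.3996,0.5793,0.2208) = e^{-i·4·0.3996}·d^4_{4,3}(0.5793)·e^{-i·3·0.2208}. Compute d first:
With c≡cos(β/2)=0.958344 and s≡sin(β/2)=0.285617, N=[40320·1·5040·1]^{1/2}=14255.272709
Admissible k: 0..0 (factorial args all ≥0)
  k=0: (−1)^1·14255.2727/(5040)·0.9583^7·0.2856^1 = -0.599761
d^4_{4,3}(0.5793) = -0.599761
|D^4_{4,3}|² = |d^4_{4,3}(β)|² = (-0.599761)² = 0.359714 (the z-rotation phases have unit modulus)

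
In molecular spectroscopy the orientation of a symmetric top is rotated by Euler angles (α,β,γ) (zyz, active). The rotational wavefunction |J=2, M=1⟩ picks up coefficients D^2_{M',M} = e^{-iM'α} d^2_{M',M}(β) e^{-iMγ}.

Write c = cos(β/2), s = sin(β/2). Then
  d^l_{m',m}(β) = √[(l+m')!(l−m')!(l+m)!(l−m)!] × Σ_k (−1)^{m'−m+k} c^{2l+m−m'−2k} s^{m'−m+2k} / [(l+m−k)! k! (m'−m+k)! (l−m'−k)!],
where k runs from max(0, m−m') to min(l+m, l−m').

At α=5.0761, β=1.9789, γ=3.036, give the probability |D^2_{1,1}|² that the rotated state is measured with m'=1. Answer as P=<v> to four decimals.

P=0.2926

Split into d^2_{1,1}(β=1.9789) × two z-phases.
With c≡cos(β/2)=0.549150 and s≡sin(β/2)=0.835724, N=[6·1·6·1]^{1/2}=6.000000
k: max(0,(1)−(1))=0 … min(2+(1),2−(1))=1
  k=0: (−1)^0·6.0000/(6)·0.5491^4·0.8357^0 = +0.090942
  k=1: (−1)^1·6.0000/(2)·0.5491^2·0.8357^2 = -0.631871
d^2_{1,1}(1.9789) = +0.090942 -0.631871 = -0.540929
|D^2_{1,1}|² = |d^2_{1,1}(β)|² = (-0.540929)² = 0.292605 (the z-rotation phases have unit modulus)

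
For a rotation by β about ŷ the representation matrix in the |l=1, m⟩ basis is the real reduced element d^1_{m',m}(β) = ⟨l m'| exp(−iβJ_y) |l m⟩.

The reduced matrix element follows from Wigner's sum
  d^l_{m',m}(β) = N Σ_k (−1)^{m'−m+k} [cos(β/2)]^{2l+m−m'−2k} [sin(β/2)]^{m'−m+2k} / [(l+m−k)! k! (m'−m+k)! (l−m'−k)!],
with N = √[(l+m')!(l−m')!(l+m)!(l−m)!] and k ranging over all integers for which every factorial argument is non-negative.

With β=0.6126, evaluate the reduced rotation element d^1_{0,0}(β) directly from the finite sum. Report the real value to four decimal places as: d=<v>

d=0.8182

d^1_{0,0}(β=0.6126) via Wigner's sum:
With c≡cos(β/2)=0.953456 and s≡sin(β/2)=0.301533, N=[1·1·1·1]^{1/2}=1.000000
k: max(0,(0)−(0))=0 … min(1+(0),1−(0))=1
  k=0: (−1)^0·1.0000/(1)·0.9535^2·0.3015^0 = +0.909078
  k=1: (−1)^1·1.0000/(1)·0.9535^0·0.3015^2 = -0.090922
d^1_{0,0}(0.6126) = +0.909078 -0.090922 = +0.818156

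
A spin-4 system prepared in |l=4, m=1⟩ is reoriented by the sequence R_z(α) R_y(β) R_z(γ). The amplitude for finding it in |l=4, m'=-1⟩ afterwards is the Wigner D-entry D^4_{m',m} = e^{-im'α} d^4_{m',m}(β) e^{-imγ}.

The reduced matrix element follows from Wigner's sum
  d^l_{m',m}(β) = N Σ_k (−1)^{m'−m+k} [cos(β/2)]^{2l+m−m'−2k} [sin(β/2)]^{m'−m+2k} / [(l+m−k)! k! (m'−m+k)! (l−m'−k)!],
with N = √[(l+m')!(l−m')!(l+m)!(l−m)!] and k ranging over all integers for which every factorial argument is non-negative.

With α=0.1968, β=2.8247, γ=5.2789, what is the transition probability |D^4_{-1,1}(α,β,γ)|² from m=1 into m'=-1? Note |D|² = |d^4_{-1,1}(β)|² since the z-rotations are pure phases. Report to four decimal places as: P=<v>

P=0.3310

D^4_{-1,1}(0.1968,2.8247,5.2789) = e^{-i·-1·0.1968}·d^4_{-1,1}(2.8247)·e^{-i·1·5.2789}. Compute d first:
Half-angle: c=0.157784, s=0.987474. N=√(6·120·120·6)=720.000000
Admissible k: 2..5 (factorial args all ≥0)
  k=2: (−1)^0·720.0000/(72)·0.1578^6·0.9875^2 = +0.000150
  k=3: (−1)^1·720.0000/(24)·0.1578^4·0.9875^4 = -0.017680
  k=4: (−1)^2·720.0000/(48)·0.1578^2·0.9875^6 = +0.346235
  k=5: (−1)^3·720.0000/(720)·0.1578^0·0.9875^8 = -0.904074
d^4_{-1,1}(2.8247) = +0.000150 -0.017680 +0.346235 -0.904074 = -0.575368
|D^4_{-1,1}|² = |d^4_{-1,1}(β)|² = (-0.575368)² = 0.331049 (the z-rotation phases have unit modulus)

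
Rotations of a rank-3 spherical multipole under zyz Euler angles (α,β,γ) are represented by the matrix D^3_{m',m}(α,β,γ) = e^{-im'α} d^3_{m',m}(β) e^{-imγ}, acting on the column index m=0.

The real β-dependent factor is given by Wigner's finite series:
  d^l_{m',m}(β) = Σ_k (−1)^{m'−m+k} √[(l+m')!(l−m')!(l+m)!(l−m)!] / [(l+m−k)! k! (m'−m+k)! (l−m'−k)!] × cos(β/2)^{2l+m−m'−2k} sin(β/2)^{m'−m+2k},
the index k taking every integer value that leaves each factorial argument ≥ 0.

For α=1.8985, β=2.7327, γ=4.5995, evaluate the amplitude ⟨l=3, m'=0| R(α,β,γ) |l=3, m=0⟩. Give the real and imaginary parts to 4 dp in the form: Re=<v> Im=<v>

Split into d^3_{0,0}(β=2.7327) × two z-phases.
With c≡cos(β/2)=0.203025 and s≡sin(β/2)=0.979174, N=[6·6·6·6]^{1/2}=36.000000
The bounds max(0,m−m')=0 and min(l+m,l−m')=3 give 4 terms
  k=0: (−1)^0·36.0000/(36)·0.2030^6·0.9792^0 = +0.000070
  k=1: (−1)^1·36.0000/(4)·0.2030^4·0.9792^2 = -0.014661
  k=2: (−1)^2·36.0000/(4)·0.2030^2·0.9792^4 = +0.341020
  k=3: (−1)^3·36.0000/(36)·0.2030^0·0.9792^6 = -0.881370
d^3_{0,0}(2.7327) = +0.000070 -0.014661 +0.341020 -0.881370 = -0.554940
Attach z-rotation phases: D = e^{-i(0)(1.8985)}·(-0.554940)·e^{-i(0)(4.5995)} = -0.554940+0.000000i

Re=-0.5549 Im=0.0000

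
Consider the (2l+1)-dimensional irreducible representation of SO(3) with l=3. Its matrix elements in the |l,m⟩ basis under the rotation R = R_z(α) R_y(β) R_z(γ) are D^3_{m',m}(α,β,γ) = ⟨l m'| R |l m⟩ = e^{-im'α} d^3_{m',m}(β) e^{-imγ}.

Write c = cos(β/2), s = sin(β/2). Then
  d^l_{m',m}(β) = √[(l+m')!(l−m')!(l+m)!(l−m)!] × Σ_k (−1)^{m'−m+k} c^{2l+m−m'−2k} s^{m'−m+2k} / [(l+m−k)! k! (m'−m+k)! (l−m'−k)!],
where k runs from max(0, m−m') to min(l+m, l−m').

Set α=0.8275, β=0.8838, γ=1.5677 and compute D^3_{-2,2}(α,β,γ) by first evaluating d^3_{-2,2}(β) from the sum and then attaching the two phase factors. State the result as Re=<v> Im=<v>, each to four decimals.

Re=0.0118 Im=-0.1300

Split into d^3_{-2,2}(β=0.8838) × two z-phases.
c=cos(0.8838/2)=0.903941, s=sin(0.8838/2)=0.427658; N=√[1·120·120·1]=120.000000
k: max(0,(2)−(-2))=4 … min(3+(2),3−(-2))=5
  k=4: (−1)^0·120.0000/(24)·0.9039^2·0.4277^4 = +0.136658
  k=5: (−1)^1·120.0000/(120)·0.9039^0·0.4277^6 = -0.006118
d^3_{-2,2}(0.8838) = +0.136658 -0.006118 = +0.130540
Attach z-rotation phases: D = e^{-i(-2)(0.8275)}·(+0.130540)·e^{-i(2)(1.5677)} = +0.011784-0.130007i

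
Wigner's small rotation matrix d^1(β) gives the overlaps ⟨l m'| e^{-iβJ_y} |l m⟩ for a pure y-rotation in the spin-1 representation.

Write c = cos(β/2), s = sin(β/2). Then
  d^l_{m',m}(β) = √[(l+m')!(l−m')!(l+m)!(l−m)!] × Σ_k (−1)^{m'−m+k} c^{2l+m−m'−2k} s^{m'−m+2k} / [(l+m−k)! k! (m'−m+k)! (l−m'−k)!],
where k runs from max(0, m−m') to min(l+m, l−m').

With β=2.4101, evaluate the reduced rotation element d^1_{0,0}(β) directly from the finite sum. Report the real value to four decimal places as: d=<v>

d^1_{0,0}(β=2.4101) via Wigner's sum:
With c≡cos(β/2)=0.357646 and s≡sin(β/2)=0.933857, N=[1·1·1·1]^{1/2}=1.000000
The bounds max(0,m−m')=0 and min(l+m,l−m')=1 give 2 terms
  k=0: (−1)^0·1.0000/(1)·0.3576^2·0.9339^0 = +0.127911
  k=1: (−1)^1·1.0000/(1)·0.3576^0·0.9339^2 = -0.872089
d^1_{0,0}(2.4101) = +0.127911 -0.872089 = -0.744178

d=-0.7442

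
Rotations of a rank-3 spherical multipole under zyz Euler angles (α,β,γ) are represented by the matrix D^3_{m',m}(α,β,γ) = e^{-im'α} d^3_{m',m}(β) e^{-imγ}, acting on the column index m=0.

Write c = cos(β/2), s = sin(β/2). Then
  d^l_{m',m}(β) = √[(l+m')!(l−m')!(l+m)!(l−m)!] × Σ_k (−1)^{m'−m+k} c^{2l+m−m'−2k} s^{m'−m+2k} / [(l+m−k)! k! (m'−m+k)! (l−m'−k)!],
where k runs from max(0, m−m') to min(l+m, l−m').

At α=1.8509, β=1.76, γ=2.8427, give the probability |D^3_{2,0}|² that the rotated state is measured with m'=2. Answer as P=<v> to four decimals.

P=0.0617

Split into d^3_{2,0}(β=1.76) × two z-phases.
With c≡cos(β/2)=0.637151 and s≡sin(β/2)=0.770739, N=[120·1·6·6]^{1/2}=65.726707
The bounds max(0,m−m')=0 and min(l+m,l−m')=1 give 2 terms
  k=0: (−1)^2·65.7267/(12)·0.6372^4·0.7707^2 = +0.536222
  k=1: (−1)^3·65.7267/(12)·0.6372^2·0.7707^4 = -0.784648
d^3_{2,0}(1.76) = +0.536222 -0.784648 = -0.248425
|D^3_{2,0}|² = |d^3_{2,0}(β)|² = (-0.248425)² = 0.061715 (the z-rotation phases have unit modulus)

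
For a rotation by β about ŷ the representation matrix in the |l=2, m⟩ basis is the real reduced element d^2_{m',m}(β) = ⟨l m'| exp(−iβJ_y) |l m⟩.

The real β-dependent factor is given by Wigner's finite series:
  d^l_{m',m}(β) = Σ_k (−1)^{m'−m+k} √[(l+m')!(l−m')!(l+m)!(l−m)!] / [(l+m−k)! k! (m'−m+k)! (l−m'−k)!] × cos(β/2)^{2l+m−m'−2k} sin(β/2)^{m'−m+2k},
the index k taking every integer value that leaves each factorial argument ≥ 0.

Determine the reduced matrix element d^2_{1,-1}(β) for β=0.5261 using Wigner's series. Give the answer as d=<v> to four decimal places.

d=0.1846

d^2_{1,-1}(β=0.5261) via Wigner's sum:
c=cos(0.5261/2)=0.965601, s=sin(0.5261/2)=0.260027; N=√[6·1·1·6]=6.000000
k∈{0,1} keeps every argument non-negative
  k=0: (−1)^2·6.0000/(2)·0.9656^2·0.2600^2 = +0.189127
  k=1: (−1)^3·6.0000/(6)·0.9656^0·0.2600^4 = -0.004572
d^2_{1,-1}(0.5261) = +0.189127 -0.004572 = +0.184555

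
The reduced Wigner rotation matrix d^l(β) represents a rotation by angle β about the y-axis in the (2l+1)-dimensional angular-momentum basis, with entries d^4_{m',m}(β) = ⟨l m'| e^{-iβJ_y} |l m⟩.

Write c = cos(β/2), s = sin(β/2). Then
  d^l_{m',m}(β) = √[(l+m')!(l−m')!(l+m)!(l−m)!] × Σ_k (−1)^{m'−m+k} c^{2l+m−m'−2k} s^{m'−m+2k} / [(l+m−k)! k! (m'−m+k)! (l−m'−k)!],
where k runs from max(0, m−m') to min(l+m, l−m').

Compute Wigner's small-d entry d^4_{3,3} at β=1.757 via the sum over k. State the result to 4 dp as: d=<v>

d=-0.2530

d^4_{3,3}(β=1.757) via Wigner's sum:
Half-angle: c=0.638307, s=0.769782. N=√(5040·1·5040·1)=5040.000000
k: max(0,(3)−(3))=0 … min(4+(3),4−(3))=1
  k=0: (−1)^0·5040.0000/(5040)·0.6383^8·0.7698^0 = +0.027557
  k=1: (−1)^1·5040.0000/(720)·0.6383^6·0.7698^2 = -0.280550
d^4_{3,3}(1.757) = +0.027557 -0.280550 = -0.252992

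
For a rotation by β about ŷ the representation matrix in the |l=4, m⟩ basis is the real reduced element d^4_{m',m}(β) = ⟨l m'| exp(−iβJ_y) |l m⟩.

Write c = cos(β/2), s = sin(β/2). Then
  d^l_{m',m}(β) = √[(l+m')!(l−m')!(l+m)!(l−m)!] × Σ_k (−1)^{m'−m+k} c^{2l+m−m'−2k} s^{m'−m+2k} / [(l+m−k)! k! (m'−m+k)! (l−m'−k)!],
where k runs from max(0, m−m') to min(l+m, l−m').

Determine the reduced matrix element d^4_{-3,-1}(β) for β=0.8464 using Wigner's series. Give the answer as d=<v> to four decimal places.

d^4_{-3,-1}(β=0.8464) via Wigner's sum:
With c≡cos(β/2)=0.911779 and s≡sin(β/2)=0.410680, N=[1·5040·6·120]^{1/2}=1904.940944
The bounds max(0,m−m')=2 and min(l+m,l−m')=3 give 2 terms
  k=2: (−1)^0·1904.9409/(240)·0.9118^6·0.4107^2 = +0.769160
  k=3: (−1)^1·1904.9409/(144)·0.9118^4·0.4107^4 = -0.260072
d^4_{-3,-1}(0.8464) = +0.769160 -0.260072 = +0.509088

d=0.5091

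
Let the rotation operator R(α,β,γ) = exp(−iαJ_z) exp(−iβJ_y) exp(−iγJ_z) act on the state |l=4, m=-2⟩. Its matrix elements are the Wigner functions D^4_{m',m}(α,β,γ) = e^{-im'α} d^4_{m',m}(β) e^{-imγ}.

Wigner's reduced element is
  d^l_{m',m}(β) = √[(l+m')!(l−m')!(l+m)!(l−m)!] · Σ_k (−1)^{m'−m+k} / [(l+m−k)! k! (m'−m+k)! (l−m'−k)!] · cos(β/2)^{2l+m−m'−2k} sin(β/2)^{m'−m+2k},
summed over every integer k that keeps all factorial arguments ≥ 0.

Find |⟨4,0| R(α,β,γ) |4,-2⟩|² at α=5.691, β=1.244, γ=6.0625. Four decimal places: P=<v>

P=0.0098

First d^4_{0,-2}(β=1.244), then the phase factors e^{-i(0)α} and e^{-i(-2)γ}:
Half-angle: c=0.812715, s=0.582662. N=√(24·24·2·720)=910.735966
k: max(0,(-2)−(0))=0 … min(4+(-2),4−(0))=2
  k=0: (−1)^2·910.7360/(96)·0.8127^6·0.5827^2 = +0.928075
  k=1: (−1)^3·910.7360/(36)·0.8127^4·0.5827^4 = -1.272063
  k=2: (−1)^4·910.7360/(96)·0.8127^2·0.5827^6 = +0.245187
d^4_{0,-2}(1.244) = +0.928075 -1.272063 +0.245187 = -0.098801
|D^4_{0,-2}|² = |d^4_{0,-2}(β)|² = (-0.098801)² = 0.009762 (the z-rotation phases have unit modulus)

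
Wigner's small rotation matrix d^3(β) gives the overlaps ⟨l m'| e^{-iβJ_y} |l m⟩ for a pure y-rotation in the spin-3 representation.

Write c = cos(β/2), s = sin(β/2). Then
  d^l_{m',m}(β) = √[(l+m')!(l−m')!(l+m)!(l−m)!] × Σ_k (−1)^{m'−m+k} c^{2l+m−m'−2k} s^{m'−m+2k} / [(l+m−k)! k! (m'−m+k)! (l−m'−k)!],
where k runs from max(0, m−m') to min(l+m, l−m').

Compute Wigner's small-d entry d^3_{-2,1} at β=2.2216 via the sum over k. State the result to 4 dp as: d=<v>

d^3_{-2,1}(β=2.2216) via Wigner's sum:
With c≡cos(β/2)=0.443945 and s≡sin(β/2)=0.896054, N=[1·120·24·2]^{1/2}=75.894664
Admissible k: 3..4 (factorial args all ≥0)
  k=3: (−1)^0·75.8947/(12)·0.4439^3·0.8961^3 = +0.398125
  k=4: (−1)^1·75.8947/(24)·0.4439^1·0.8961^5 = -0.810961
d^3_{-2,1}(2.2216) = +0.398125 -0.810961 = -0.412836

d=-0.4128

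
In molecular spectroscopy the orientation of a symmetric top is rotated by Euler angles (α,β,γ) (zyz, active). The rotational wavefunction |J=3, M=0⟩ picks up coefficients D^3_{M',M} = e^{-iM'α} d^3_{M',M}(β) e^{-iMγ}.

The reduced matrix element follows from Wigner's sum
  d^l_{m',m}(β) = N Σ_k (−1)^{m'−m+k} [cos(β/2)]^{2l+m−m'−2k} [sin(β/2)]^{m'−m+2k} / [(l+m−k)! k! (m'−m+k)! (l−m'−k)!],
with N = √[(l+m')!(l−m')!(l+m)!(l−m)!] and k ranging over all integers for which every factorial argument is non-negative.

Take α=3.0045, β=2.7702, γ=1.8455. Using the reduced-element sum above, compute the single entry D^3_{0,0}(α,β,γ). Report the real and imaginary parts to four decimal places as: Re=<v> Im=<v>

Re=-0.6250 Im=0.0000

D^3_{0,0}(3.0045,2.7702,1.8455) = e^{-i·0·3.0045}·d^3_{0,0}(2.7702)·e^{-i·0·1.8455}. Compute d first:
Half-angle: c=0.184631, s=0.982808. N=√(6·6·6·6)=36.000000
k: max(0,(0)−(0))=0 … min(3+(0),3−(0))=3
  k=0: (−1)^0·36.0000/(36)·0.1846^6·0.9828^0 = +0.000040
  k=1: (−1)^1·36.0000/(4)·0.1846^4·0.9828^2 = -0.010102
  k=2: (−1)^2·36.0000/(4)·0.1846^2·0.9828^4 = +0.286237
  k=3: (−1)^3·36.0000/(36)·0.1846^0·0.9828^6 = -0.901181
d^3_{0,0}(2.7702) = +0.000040 -0.010102 +0.286237 -0.901181 = -0.625006
D = (+1.000000+0.000000i)·(-0.625006)·(+1.000000+0.000000i) = -0.625006+0.000000i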